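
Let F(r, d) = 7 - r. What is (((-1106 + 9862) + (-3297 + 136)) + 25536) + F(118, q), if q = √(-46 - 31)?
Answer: 31020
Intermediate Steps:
q = I*√77 (q = √(-77) = I*√77 ≈ 8.775*I)
(((-1106 + 9862) + (-3297 + 136)) + 25536) + F(118, q) = (((-1106 + 9862) + (-3297 + 136)) + 25536) + (7 - 1*118) = ((8756 - 3161) + 25536) + (7 - 118) = (5595 + 25536) - 111 = 31131 - 111 = 31020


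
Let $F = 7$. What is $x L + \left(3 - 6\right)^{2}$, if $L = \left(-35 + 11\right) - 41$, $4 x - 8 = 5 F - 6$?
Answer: $- \frac{2369}{4} \approx -592.25$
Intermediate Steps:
$x = \frac{37}{4}$ ($x = 2 + \frac{5 \cdot 7 - 6}{4} = 2 + \frac{35 - 6}{4} = 2 + \frac{1}{4} \cdot 29 = 2 + \frac{29}{4} = \frac{37}{4} \approx 9.25$)
$L = -65$ ($L = -24 - 41 = -65$)
$x L + \left(3 - 6\right)^{2} = \frac{37}{4} \left(-65\right) + \left(3 - 6\right)^{2} = - \frac{2405}{4} + \left(-3\right)^{2} = - \frac{2405}{4} + 9 = - \frac{2369}{4}$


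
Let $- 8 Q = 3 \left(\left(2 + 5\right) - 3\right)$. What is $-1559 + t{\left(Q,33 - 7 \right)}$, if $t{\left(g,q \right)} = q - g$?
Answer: $- \frac{3063}{2} \approx -1531.5$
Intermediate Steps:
$Q = - \frac{3}{2}$ ($Q = - \frac{3 \left(\left(2 + 5\right) - 3\right)}{8} = - \frac{3 \left(7 - 3\right)}{8} = - \frac{3 \cdot 4}{8} = \left(- \frac{1}{8}\right) 12 = - \frac{3}{2} \approx -1.5$)
$-1559 + t{\left(Q,33 - 7 \right)} = -1559 + \left(\left(33 - 7\right) - - \frac{3}{2}\right) = -1559 + \left(\left(33 - 7\right) + \frac{3}{2}\right) = -1559 + \left(26 + \frac{3}{2}\right) = -1559 + \frac{55}{2} = - \frac{3063}{2}$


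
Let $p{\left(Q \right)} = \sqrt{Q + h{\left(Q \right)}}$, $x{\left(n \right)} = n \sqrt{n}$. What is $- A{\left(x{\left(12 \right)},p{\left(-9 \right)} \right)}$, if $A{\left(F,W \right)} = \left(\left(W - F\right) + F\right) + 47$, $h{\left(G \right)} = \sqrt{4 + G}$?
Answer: $-47 - \sqrt{-9 + i \sqrt{5}} \approx -47.37 - 3.0227 i$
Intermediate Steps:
$x{\left(n \right)} = n^{\frac{3}{2}}$
$p{\left(Q \right)} = \sqrt{Q + \sqrt{4 + Q}}$
$A{\left(F,W \right)} = 47 + W$ ($A{\left(F,W \right)} = W + 47 = 47 + W$)
$- A{\left(x{\left(12 \right)},p{\left(-9 \right)} \right)} = - (47 + \sqrt{-9 + \sqrt{4 - 9}}) = - (47 + \sqrt{-9 + \sqrt{-5}}) = - (47 + \sqrt{-9 + i \sqrt{5}}) = -47 - \sqrt{-9 + i \sqrt{5}}$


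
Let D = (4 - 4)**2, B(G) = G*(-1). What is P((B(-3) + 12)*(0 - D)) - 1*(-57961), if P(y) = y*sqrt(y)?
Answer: 57961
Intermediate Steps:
B(G) = -G
D = 0 (D = 0**2 = 0)
P(y) = y**(3/2)
P((B(-3) + 12)*(0 - D)) - 1*(-57961) = ((-1*(-3) + 12)*(0 - 1*0))**(3/2) - 1*(-57961) = ((3 + 12)*(0 + 0))**(3/2) + 57961 = (15*0)**(3/2) + 57961 = 0**(3/2) + 57961 = 0 + 57961 = 57961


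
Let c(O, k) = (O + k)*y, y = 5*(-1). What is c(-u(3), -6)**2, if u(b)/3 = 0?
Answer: 900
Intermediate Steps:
y = -5
u(b) = 0 (u(b) = 3*0 = 0)
c(O, k) = -5*O - 5*k (c(O, k) = (O + k)*(-5) = -5*O - 5*k)
c(-u(3), -6)**2 = (-(-5)*0 - 5*(-6))**2 = (-5*0 + 30)**2 = (0 + 30)**2 = 30**2 = 900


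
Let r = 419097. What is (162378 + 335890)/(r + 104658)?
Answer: 498268/523755 ≈ 0.95134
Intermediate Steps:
(162378 + 335890)/(r + 104658) = (162378 + 335890)/(419097 + 104658) = 498268/523755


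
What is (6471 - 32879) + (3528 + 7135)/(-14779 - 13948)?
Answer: -758633279/28727 ≈ -26408.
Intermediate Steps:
(6471 - 32879) + (3528 + 7135)/(-14779 - 13948) = -26408 + 10663/(-28727) = -26408 + 10663*(-1/28727) = -26408 - 10663/28727 = -758633279/28727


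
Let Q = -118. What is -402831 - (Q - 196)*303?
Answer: -307689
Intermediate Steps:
-402831 - (Q - 196)*303 = -402831 - (-118 - 196)*303 = -402831 - (-314)*303 = -402831 - 1*(-95142) = -402831 + 95142 = -307689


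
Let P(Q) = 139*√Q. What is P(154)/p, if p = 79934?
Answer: 139*√154/79934 ≈ 0.021580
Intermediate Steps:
P(154)/p = (139*√154)/79934 = (139*√154)*(1/79934) = 139*√154/79934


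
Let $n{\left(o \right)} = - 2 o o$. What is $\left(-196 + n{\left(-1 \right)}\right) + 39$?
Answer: $-159$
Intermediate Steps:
$n{\left(o \right)} = - 2 o^{2}$
$\left(-196 + n{\left(-1 \right)}\right) + 39 = \left(-196 - 2 \left(-1\right)^{2}\right) + 39 = \left(-196 - 2\right) + 39 = -198 + 39 = -159$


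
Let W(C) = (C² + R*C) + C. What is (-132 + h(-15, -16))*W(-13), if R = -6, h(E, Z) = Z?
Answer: -34632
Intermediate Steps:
W(C) = C² - 5*C (W(C) = (C² - 6*C) + C = C² - 5*C)
(-132 + h(-15, -16))*W(-13) = (-132 - 16)*(-13*(-5 - 13)) = -(-1924)*(-18) = -148*234 = -34632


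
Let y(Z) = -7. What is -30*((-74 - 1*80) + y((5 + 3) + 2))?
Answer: 4830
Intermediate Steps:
-30*((-74 - 1*80) + y((5 + 3) + 2)) = -30*((-74 - 1*80) - 7) = -30*((-74 - 80) - 7) = -30*(-154 - 7) = -30*(-161) = 4830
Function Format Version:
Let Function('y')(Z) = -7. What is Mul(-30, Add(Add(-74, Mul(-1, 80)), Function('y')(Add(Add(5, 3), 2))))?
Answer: 4830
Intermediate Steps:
Mul(-30, Add(Add(-74, Mul(-1, 80)), Function('y')(Add(Add(5, 3), 2)))) = Mul(-30, Add(Add(-74, Mul(-1, 80)), -7)) = Mul(-30, Add(Add(-74, -80), -7)) = Mul(-30, Add(-154, -7)) = Mul(-30, -161) = 4830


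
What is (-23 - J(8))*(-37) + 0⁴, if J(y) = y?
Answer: 1147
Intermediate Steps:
(-23 - J(8))*(-37) + 0⁴ = (-23 - 1*8)*(-37) + 0⁴ = (-23 - 8)*(-37) + 0 = -31*(-37) + 0 = 1147 + 0 = 1147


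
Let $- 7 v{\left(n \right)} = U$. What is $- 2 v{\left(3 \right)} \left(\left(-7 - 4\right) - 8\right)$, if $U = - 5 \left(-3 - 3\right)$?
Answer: $- \frac{1140}{7} \approx -162.86$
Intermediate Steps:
$U = 30$ ($U = - 5 \left(-3 - 3\right) = \left(-5\right) \left(-6\right) = 30$)
$v{\left(n \right)} = - \frac{30}{7}$ ($v{\left(n \right)} = \left(- \frac{1}{7}\right) 30 = - \frac{30}{7}$)
$- 2 v{\left(3 \right)} \left(\left(-7 - 4\right) - 8\right) = \left(-2\right) \left(- \frac{30}{7}\right) \left(\left(-7 - 4\right) - 8\right) = \frac{60 \left(-11 - 8\right)}{7} = \frac{60}{7} \left(-19\right) = - \frac{1140}{7}$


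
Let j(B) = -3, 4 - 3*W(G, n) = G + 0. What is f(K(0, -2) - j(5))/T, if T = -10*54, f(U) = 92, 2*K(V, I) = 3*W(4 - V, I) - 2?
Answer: -23/135 ≈ -0.17037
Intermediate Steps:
W(G, n) = 4/3 - G/3 (W(G, n) = 4/3 - (G + 0)/3 = 4/3 - G/3)
K(V, I) = -1 + V/2 (K(V, I) = (3*(4/3 - (4 - V)/3) - 2)/2 = (3*(4/3 + (-4/3 + V/3)) - 2)/2 = (3*(V/3) - 2)/2 = (V - 2)/2 = (-2 + V)/2 = -1 + V/2)
T = -540
f(K(0, -2) - j(5))/T = 92/(-540) = 92*(-1/540) = -23/135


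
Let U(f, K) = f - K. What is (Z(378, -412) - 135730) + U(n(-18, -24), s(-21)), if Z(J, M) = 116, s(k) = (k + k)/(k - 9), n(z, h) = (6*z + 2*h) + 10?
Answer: -678807/5 ≈ -1.3576e+5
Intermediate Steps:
n(z, h) = 10 + 2*h + 6*z (n(z, h) = (2*h + 6*z) + 10 = 10 + 2*h + 6*z)
s(k) = 2*k/(-9 + k) (s(k) = (2*k)/(-9 + k) = 2*k/(-9 + k))
(Z(378, -412) - 135730) + U(n(-18, -24), s(-21)) = (116 - 135730) + ((10 + 2*(-24) + 6*(-18)) - 2*(-21)/(-9 - 21)) = -135614 + ((10 - 48 - 108) - 2*(-21)/(-30)) = -135614 + (-146 - 2*(-21)*(-1)/30) = -135614 + (-146 - 1*7/5) = -135614 + (-146 - 7/5) = -135614 - 737/5 = -678807/5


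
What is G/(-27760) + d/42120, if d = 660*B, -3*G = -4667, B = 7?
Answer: 522721/9743760 ≈ 0.053647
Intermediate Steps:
G = 4667/3 (G = -1/3*(-4667) = 4667/3 ≈ 1555.7)
d = 4620 (d = 660*7 = 4620)
G/(-27760) + d/42120 = (4667/3)/(-27760) + 4620/42120 = (4667/3)*(-1/27760) + 4620*(1/42120) = -4667/83280 + 77/702 = 522721/9743760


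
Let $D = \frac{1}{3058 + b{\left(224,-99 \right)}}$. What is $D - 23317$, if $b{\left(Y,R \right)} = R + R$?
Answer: $- \frac{66686619}{2860} \approx -23317.0$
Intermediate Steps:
$b{\left(Y,R \right)} = 2 R$
$D = \frac{1}{2860}$ ($D = \frac{1}{3058 + 2 \left(-99\right)} = \frac{1}{3058 - 198} = \frac{1}{2860} \approx 0.00034965$)
$D - 23317 = \frac{1}{2860} - 23317 = - \frac{66686619}{2860}$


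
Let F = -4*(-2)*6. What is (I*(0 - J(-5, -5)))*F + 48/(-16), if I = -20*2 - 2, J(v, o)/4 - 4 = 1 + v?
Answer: -3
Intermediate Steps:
J(v, o) = 20 + 4*v (J(v, o) = 16 + 4*(1 + v) = 16 + (4 + 4*v) = 20 + 4*v)
F = 48 (F = 8*6 = 48)
I = -42 (I = -4*10 - 2 = -40 - 2 = -42)
(I*(0 - J(-5, -5)))*F + 48/(-16) = -42*(0 - (20 + 4*(-5)))*48 + 48/(-16) = -42*(0 - (20 - 20))*48 + 48*(-1/16) = -42*(0 - 1*0)*48 - 3 = -42*(0 + 0)*48 - 3 = -42*0*48 - 3 = 0*48 - 3 = 0 - 3 = -3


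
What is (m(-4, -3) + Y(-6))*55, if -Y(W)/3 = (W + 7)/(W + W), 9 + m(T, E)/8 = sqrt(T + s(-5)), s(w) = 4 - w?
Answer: -15785/4 + 440*sqrt(5) ≈ -2962.4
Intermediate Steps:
m(T, E) = -72 + 8*sqrt(9 + T) (m(T, E) = -72 + 8*sqrt(T + (4 - 1*(-5))) = -72 + 8*sqrt(T + (4 + 5)) = -72 + 8*sqrt(T + 9) = -72 + 8*sqrt(9 + T))
Y(W) = -3*(7 + W)/(2*W) (Y(W) = -3*(W + 7)/(W + W) = -3*(7 + W)/(2*W))
(m(-4, -3) + Y(-6))*55 = ((-72 + 8*sqrt(9 - 4)) + (3/2)*(-7 - 1*(-6))/(-6))*55 = ((-72 + 8*sqrt(5)) + (3/2)*(-1/6)*(-7 + 6))*55 = ((-72 + 8*sqrt(5)) + (3/2)*(-1/6)*(-1))*55 = ((-72 + 8*sqrt(5)) + 1/4)*55 = (-287/4 + 8*sqrt(5))*55 = -15785/4 + 440*sqrt(5)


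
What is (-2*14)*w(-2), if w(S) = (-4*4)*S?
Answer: -896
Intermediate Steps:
w(S) = -16*S
(-2*14)*w(-2) = (-2*14)*(-16*(-2)) = -28*32 = -896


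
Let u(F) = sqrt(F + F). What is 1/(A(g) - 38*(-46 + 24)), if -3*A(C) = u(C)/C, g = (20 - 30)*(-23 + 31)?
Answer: 300960/251602561 - 6*I*sqrt(10)/251602561 ≈ 0.0011962 - 7.5411e-8*I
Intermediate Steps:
g = -80 (g = -10*8 = -80)
u(F) = sqrt(2)*sqrt(F) (u(F) = sqrt(2*F) = sqrt(2)*sqrt(F))
A(C) = -sqrt(2)/(3*sqrt(C)) (A(C) = -sqrt(2)*sqrt(C)/(3*C) = -sqrt(2)/(3*sqrt(C)))
1/(A(g) - 38*(-46 + 24)) = 1/(-sqrt(2)/(3*sqrt(-80)) - 38*(-46 + 24)) = 1/(-sqrt(2)*(-I*sqrt(5)/20)/3 - 38*(-22)) = 1/(I*sqrt(10)/60 + 836) = 1/(836 + I*sqrt(10)/60)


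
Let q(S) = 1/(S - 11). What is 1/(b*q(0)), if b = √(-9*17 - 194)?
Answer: 11*I*√347/347 ≈ 0.59051*I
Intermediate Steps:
q(S) = 1/(-11 + S)
b = I*√347 (b = √(-153 - 194) = √(-347) = I*√347 ≈ 18.628*I)
1/(b*q(0)) = 1/((I*√347)/(-11 + 0)) = 1/((I*√347)/(-11)) = 1/((I*√347)*(-1/11)) = 1/(-I*√347/11) = 11*I*√347/347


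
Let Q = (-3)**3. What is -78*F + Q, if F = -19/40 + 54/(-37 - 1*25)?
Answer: 48351/620 ≈ 77.985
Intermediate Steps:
Q = -27
F = -1669/1240 (F = -19*1/40 + 54/(-37 - 25) = -19/40 + 54/(-62) = -19/40 + 54*(-1/62) = -19/40 - 27/31 = -1669/1240 ≈ -1.3460)
-78*F + Q = -78*(-1669/1240) - 27 = 65091/620 - 27 = 48351/620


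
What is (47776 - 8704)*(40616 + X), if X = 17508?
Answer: 2271020928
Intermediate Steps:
(47776 - 8704)*(40616 + X) = (47776 - 8704)*(40616 + 17508) = 39072*58124 = 2271020928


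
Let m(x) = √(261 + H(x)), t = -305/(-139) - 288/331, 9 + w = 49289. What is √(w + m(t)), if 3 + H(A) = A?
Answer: √(104317287831680 + 46009*√548944651205)/46009 ≈ 222.03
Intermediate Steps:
w = 49280 (w = -9 + 49289 = 49280)
H(A) = -3 + A
t = 60923/46009 (t = -305*(-1/139) - 288*1/331 = 305/139 - 288/331 = 60923/46009 ≈ 1.3242)
m(x) = √(258 + x) (m(x) = √(261 + (-3 + x)) = √(258 + x))
√(w + m(t)) = √(49280 + √(258 + 60923/46009)) = √(49280 + √(11931245/46009)) = √(49280 + √548944651205/46009)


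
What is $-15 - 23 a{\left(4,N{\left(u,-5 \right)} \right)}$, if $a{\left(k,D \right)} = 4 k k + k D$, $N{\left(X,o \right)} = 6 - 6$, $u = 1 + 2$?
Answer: $-1487$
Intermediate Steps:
$u = 3$
$N{\left(X,o \right)} = 0$ ($N{\left(X,o \right)} = 6 - 6 = 0$)
$a{\left(k,D \right)} = 4 k^{2} + D k$
$-15 - 23 a{\left(4,N{\left(u,-5 \right)} \right)} = -15 - 23 \cdot 4 \left(0 + 4 \cdot 4\right) = -15 - 23 \cdot 4 \left(0 + 16\right) = -15 - 23 \cdot 4 \cdot 16 = -15 - 1472 = -1487$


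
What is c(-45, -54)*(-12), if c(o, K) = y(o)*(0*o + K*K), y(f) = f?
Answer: 1574640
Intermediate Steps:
c(o, K) = o*K² (c(o, K) = o*(0*o + K*K) = o*(0 + K²) = o*K²)
c(-45, -54)*(-12) = -45*(-54)²*(-12) = -45*2916*(-12) = -131220*(-12) = 1574640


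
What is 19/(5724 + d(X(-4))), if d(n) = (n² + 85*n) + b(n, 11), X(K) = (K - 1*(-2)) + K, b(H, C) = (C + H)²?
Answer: 19/5275 ≈ 0.0036019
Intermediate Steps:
X(K) = 2 + 2*K (X(K) = (K + 2) + K = (2 + K) + K = 2 + 2*K)
d(n) = n² + (11 + n)² + 85*n (d(n) = (n² + 85*n) + (11 + n)² = n² + (11 + n)² + 85*n)
19/(5724 + d(X(-4))) = 19/(5724 + (121 + 2*(2 + 2*(-4))² + 107*(2 + 2*(-4)))) = 19/(5724 + (121 + 2*(2 - 8)² + 107*(2 - 8))) = 19/(5724 + (121 + 2*(-6)² + 107*(-6))) = 19/(5724 + (121 + 2*36 - 642)) = 19/(5724 + (121 + 72 - 642)) = 19/(5724 - 449) = 19/5275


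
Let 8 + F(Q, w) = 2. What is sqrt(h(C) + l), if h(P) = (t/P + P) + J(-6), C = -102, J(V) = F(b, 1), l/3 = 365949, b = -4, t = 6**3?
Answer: 3*sqrt(35249551)/17 ≈ 1047.7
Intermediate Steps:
t = 216
F(Q, w) = -6 (F(Q, w) = -8 + 2 = -6)
l = 1097847 (l = 3*365949 = 1097847)
J(V) = -6
h(P) = -6 + P + 216/P (h(P) = (216/P + P) - 6 = (P + 216/P) - 6 = -6 + P + 216/P)
sqrt(h(C) + l) = sqrt((-6 - 102 + 216/(-102)) + 1097847) = sqrt((-6 - 102 + 216*(-1/102)) + 1097847) = sqrt((-6 - 102 - 36/17) + 1097847) = sqrt(-1872/17 + 1097847) = sqrt(18661527/17) = 3*sqrt(35249551)/17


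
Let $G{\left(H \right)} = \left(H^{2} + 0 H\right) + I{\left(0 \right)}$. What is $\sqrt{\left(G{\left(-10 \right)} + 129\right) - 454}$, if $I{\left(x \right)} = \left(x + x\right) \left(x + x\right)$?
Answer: $15 i \approx 15.0 i$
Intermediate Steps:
$I{\left(x \right)} = 4 x^{2}$ ($I{\left(x \right)} = 2 x 2 x = 4 x^{2}$)
$G{\left(H \right)} = H^{2}$ ($G{\left(H \right)} = \left(H^{2} + 0 H\right) + 4 \cdot 0^{2} = \left(H^{2} + 0\right) + 4 \cdot 0 = H^{2} + 0 = H^{2}$)
$\sqrt{\left(G{\left(-10 \right)} + 129\right) - 454} = \sqrt{\left(\left(-10\right)^{2} + 129\right) - 454} = \sqrt{\left(100 + 129\right) - 454} = \sqrt{229 - 454} = \sqrt{-225} = 15 i$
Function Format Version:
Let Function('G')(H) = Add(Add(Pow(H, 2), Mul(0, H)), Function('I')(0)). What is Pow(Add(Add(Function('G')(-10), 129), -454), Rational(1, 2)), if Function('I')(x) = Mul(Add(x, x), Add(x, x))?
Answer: Mul(15, I) ≈ Mul(15.000, I)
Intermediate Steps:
Function('I')(x) = Mul(4, Pow(x, 2)) (Function('I')(x) = Mul(Mul(2, x), Mul(2, x)) = Mul(4, Pow(x, 2)))
Function('G')(H) = Pow(H, 2) (Function('G')(H) = Add(Add(Pow(H, 2), Mul(0, H)), Mul(4, Pow(0, 2))) = Add(Add(Pow(H, 2), 0), Mul(4, 0)) = Add(Pow(H, 2), 0) = Pow(H, 2))
Pow(Add(Add(Function('G')(-10), 129), -454), Rational(1, 2)) = Pow(Add(Add(Pow(-10, 2), 129), -454), Rational(1, 2)) = Pow(Add(Add(100, 129), -454), Rational(1, 2)) = Pow(Add(229, -454), Rational(1, 2)) = Pow(-225, Rational(1, 2)) = Mul(15, I)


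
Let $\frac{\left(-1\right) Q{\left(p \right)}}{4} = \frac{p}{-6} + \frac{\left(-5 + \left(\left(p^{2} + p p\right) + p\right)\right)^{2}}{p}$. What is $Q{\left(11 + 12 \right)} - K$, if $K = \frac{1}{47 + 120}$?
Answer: $- \frac{2320006487}{11523} \approx -2.0134 \cdot 10^{5}$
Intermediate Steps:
$K = \frac{1}{167} \approx 0.005988$
$Q{\left(p \right)} = \frac{2 p}{3} - \frac{4 \left(-5 + p + 2 p^{2}\right)^{2}}{p}$ ($Q{\left(p \right)} = - 4 \left(\frac{p}{-6} + \frac{\left(-5 + \left(\left(p^{2} + p p\right) + p\right)\right)^{2}}{p}\right) = - 4 \left(p \left(- \frac{1}{6}\right) + \frac{\left(-5 + \left(\left(p^{2} + p^{2}\right) + p\right)\right)^{2}}{p}\right) = - 4 \left(- \frac{p}{6} + \frac{\left(-5 + \left(2 p^{2} + p\right)\right)^{2}}{p}\right) = - 4 \left(- \frac{p}{6} + \frac{\left(-5 + \left(p + 2 p^{2}\right)\right)^{2}}{p}\right) = - 4 \left(- \frac{p}{6} + \frac{\left(-5 + p + 2 p^{2}\right)^{2}}{p}\right) = \frac{2 p}{3} - \frac{4 \left(-5 + p + 2 p^{2}\right)^{2}}{p}$)
$Q{\left(11 + 12 \right)} - K = \left(\frac{2 \left(11 + 12\right)}{3} - \frac{4 \left(-5 + \left(11 + 12\right) + 2 \left(11 + 12\right)^{2}\right)^{2}}{11 + 12}\right) - \frac{1}{167} = \left(\frac{2}{3} \cdot 23 - \frac{4 \left(-5 + 23 + 2 \cdot 23^{2}\right)^{2}}{23}\right) - \frac{1}{167} = \left(\frac{46}{3} - \frac{4 \left(-5 + 23 + 2 \cdot 529\right)^{2}}{23}\right) - \frac{1}{167} = \left(\frac{46}{3} - \frac{4 \left(-5 + 23 + 1058\right)^{2}}{23}\right) - \frac{1}{167} = \left(\frac{46}{3} - \frac{4 \cdot 1076^{2}}{23}\right) - \frac{1}{167} = \left(\frac{46}{3} - \frac{4}{23} \cdot 1157776\right) - \frac{1}{167} = \left(\frac{46}{3} - \frac{4631104}{23}\right) - \frac{1}{167} = - \frac{13892254}{69} - \frac{1}{167} = - \frac{2320006487}{11523}$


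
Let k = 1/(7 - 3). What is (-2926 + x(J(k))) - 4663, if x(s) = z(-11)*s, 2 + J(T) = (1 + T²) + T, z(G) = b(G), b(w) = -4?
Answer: -30345/4 ≈ -7586.3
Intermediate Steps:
k = ¼ (k = 1/4 = ¼ ≈ 0.25000)
z(G) = -4
J(T) = -1 + T + T² (J(T) = -2 + ((1 + T²) + T) = -2 + (1 + T + T²) = -1 + T + T²)
x(s) = -4*s
(-2926 + x(J(k))) - 4663 = (-2926 - 4*(-1 + ¼ + (¼)²)) - 4663 = (-2926 - 4*(-1 + ¼ + 1/16)) - 4663 = (-2926 - 4*(-11/16)) - 4663 = (-2926 + 11/4) - 4663 = -11693/4 - 4663 = -30345/4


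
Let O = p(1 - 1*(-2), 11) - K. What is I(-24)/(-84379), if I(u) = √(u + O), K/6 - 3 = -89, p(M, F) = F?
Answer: -√503/84379 ≈ -0.00026580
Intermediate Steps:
K = -516 (K = 18 + 6*(-89) = 18 - 534 = -516)
O = 527 (O = 11 - 1*(-516) = 11 + 516 = 527)
I(u) = √(527 + u) (I(u) = √(u + 527) = √(527 + u))
I(-24)/(-84379) = √(527 - 24)/(-84379) = √503*(-1/84379) = -√503/84379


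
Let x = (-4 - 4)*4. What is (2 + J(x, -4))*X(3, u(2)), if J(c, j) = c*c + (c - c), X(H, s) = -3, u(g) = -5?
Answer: -3078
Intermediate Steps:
x = -32 (x = -8*4 = -32)
J(c, j) = c² (J(c, j) = c² + 0 = c²)
(2 + J(x, -4))*X(3, u(2)) = (2 + (-32)²)*(-3) = (2 + 1024)*(-3) = 1026*(-3) = -3078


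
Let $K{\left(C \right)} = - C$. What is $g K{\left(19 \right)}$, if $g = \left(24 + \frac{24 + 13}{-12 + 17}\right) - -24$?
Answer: $- \frac{5263}{5} \approx -1052.6$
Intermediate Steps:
$g = \frac{277}{5}$ ($g = \left(24 + \frac{37}{5}\right) + 24 = \frac{157}{5} + 24 = \frac{277}{5} \approx 55.4$)
$g K{\left(19 \right)} = \frac{277 \left(\left(-1\right) 19\right)}{5} = \frac{277}{5} \left(-19\right) = - \frac{5263}{5}$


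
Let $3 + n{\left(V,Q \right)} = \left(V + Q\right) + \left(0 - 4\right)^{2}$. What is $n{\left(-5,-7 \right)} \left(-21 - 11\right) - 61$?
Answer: $-93$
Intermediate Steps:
$n{\left(V,Q \right)} = 13 + Q + V$ ($n{\left(V,Q \right)} = -3 + \left(\left(V + Q\right) + \left(0 - 4\right)^{2}\right) = -3 + \left(\left(Q + V\right) + \left(-4\right)^{2}\right) = -3 + \left(\left(Q + V\right) + 16\right) = -3 + \left(16 + Q + V\right) = 13 + Q + V$)
$n{\left(-5,-7 \right)} \left(-21 - 11\right) - 61 = \left(13 - 7 - 5\right) \left(-21 - 11\right) - 61 = 1 \left(-32\right) - 61 = -32 - 61 = -93$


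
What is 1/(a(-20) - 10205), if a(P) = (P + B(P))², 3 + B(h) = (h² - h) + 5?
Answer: 1/151399 ≈ 6.6051e-6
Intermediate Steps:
B(h) = 2 + h² - h (B(h) = -3 + ((h² - h) + 5) = -3 + (5 + h² - h) = 2 + h² - h)
a(P) = (2 + P²)² (a(P) = (P + (2 + P² - P))² = (2 + P²)²)
1/(a(-20) - 10205) = 1/((2 + (-20)²)² - 10205) = 1/((2 + 400)² - 10205) = 1/(402² - 10205) = 1/(161604 - 10205) = 1/151399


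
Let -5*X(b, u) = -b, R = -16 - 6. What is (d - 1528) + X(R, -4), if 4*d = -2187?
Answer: -41583/20 ≈ -2079.1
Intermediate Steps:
d = -2187/4 (d = (¼)*(-2187) = -2187/4 ≈ -546.75)
R = -22
X(b, u) = b/5 (X(b, u) = -(-1)*b/5 = b/5)
(d - 1528) + X(R, -4) = (-2187/4 - 1528) + (⅕)*(-22) = -8299/4 - 22/5 = -41583/20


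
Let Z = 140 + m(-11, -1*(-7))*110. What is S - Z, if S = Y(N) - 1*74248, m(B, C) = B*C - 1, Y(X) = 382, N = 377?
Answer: -65426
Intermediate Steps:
m(B, C) = -1 + B*C
S = -73866 (S = 382 - 1*74248 = 382 - 74248 = -73866)
Z = -8440 (Z = 140 + (-1 - (-11)*(-7))*110 = 140 + (-1 - 11*7)*110 = 140 + (-1 - 77)*110 = 140 - 78*110 = 140 - 8580 = -8440)
S - Z = -73866 - 1*(-8440) = -73866 + 8440 = -65426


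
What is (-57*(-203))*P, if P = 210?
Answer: 2429910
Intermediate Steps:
(-57*(-203))*P = -57*(-203)*210 = 11571*210 = 2429910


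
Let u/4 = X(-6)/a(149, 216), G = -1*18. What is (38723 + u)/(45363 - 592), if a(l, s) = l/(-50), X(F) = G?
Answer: 5773327/6670879 ≈ 0.86545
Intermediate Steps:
G = -18
X(F) = -18
a(l, s) = -l/50 (a(l, s) = l*(-1/50) = -l/50)
u = 3600/149 (u = 4*(-18/((-1/50*149))) = 4*(-18/(-149/50)) = 4*(-18*(-50/149)) = 4*(900/149) = 3600/149 ≈ 24.161)
(38723 + u)/(45363 - 592) = (38723 + 3600/149)/(45363 - 592) = (5773327/149)/44771 = (5773327/149)*(1/44771) = 5773327/6670879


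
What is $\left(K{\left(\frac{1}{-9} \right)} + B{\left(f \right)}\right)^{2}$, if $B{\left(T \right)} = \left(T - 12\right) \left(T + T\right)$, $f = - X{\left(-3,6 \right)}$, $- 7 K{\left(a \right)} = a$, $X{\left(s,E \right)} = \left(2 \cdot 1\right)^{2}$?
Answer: $\frac{65044225}{3969} \approx 16388.0$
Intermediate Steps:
$X{\left(s,E \right)} = 4$ ($X{\left(s,E \right)} = 2^{2} = 4$)
$K{\left(a \right)} = - \frac{a}{7}$
$f = -4$ ($f = \left(-1\right) 4 = -4$)
$B{\left(T \right)} = 2 T \left(-12 + T\right)$ ($B{\left(T \right)} = \left(-12 + T\right) 2 T = 2 T \left(-12 + T\right)$)
$\left(K{\left(\frac{1}{-9} \right)} + B{\left(f \right)}\right)^{2} = \left(- \frac{1}{7 \left(-9\right)} + 2 \left(-4\right) \left(-12 - 4\right)\right)^{2} = \left(\left(- \frac{1}{7}\right) \left(- \frac{1}{9}\right) + 2 \left(-4\right) \left(-16\right)\right)^{2} = \left(\frac{1}{63} + 128\right)^{2} = \left(\frac{8065}{63}\right)^{2} = \frac{65044225}{3969}$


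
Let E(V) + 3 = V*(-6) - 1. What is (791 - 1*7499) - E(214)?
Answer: -5420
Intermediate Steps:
E(V) = -4 - 6*V (E(V) = -3 + (V*(-6) - 1) = -3 + (-6*V - 1) = -3 + (-1 - 6*V) = -4 - 6*V)
(791 - 1*7499) - E(214) = (791 - 1*7499) - (-4 - 6*214) = (791 - 7499) - (-4 - 1284) = -6708 - 1*(-1288) = -6708 + 1288 = -5420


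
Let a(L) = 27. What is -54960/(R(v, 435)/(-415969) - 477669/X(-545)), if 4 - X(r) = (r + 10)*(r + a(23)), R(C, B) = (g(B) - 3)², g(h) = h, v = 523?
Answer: -2111853115722080/48992377879 ≈ -43106.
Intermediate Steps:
R(C, B) = (-3 + B)² (R(C, B) = (B - 3)² = (-3 + B)²)
X(r) = 4 - (10 + r)*(27 + r) (X(r) = 4 - (r + 10)*(r + 27) = 4 - (10 + r)*(27 + r))
-54960/(R(v, 435)/(-415969) - 477669/X(-545)) = -54960/((-3 + 435)²/(-415969) - 477669/(-266 - 1*(-545)² - 37*(-545))) = -54960/(432²*(-1/415969) - 477669/(-266 - 1*297025 + 20165)) = -54960/(186624*(-1/415969) - 477669/(-266 - 297025 + 20165)) = -54960/(-186624/415969 - 477669/(-277126)) = -54960/(-186624/415969 - 477669*(-1/277126)) = -54960/(-186624/415969 + 477669/277126) = -54960/146977133637/115275825094 = -54960*115275825094/146977133637 = -2111853115722080/48992377879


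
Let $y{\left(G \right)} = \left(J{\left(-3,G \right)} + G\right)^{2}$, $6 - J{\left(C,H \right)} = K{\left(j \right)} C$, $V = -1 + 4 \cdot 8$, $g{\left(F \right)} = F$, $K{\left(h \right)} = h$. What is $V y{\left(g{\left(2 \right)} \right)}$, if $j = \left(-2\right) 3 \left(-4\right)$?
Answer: $198400$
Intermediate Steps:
$j = 24$ ($j = \left(-6\right) \left(-4\right) = 24$)
$V = 31$ ($V = -1 + 32 = 31$)
$J{\left(C,H \right)} = 6 - 24 C$
$y{\left(G \right)} = \left(78 + G\right)^{2}$ ($y{\left(G \right)} = \left(\left(6 - -72\right) + G\right)^{2} = \left(\left(6 + 72\right) + G\right)^{2} = \left(78 + G\right)^{2}$)
$V y{\left(g{\left(2 \right)} \right)} = 31 \left(78 + 2\right)^{2} = 31 \cdot 80^{2} = 31 \cdot 6400 = 198400$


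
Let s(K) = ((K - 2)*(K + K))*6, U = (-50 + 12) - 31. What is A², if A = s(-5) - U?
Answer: 239121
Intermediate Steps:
U = -69 (U = -38 - 31 = -69)
s(K) = 12*K*(-2 + K) (s(K) = ((-2 + K)*(2*K))*6 = (2*K*(-2 + K))*6 = 12*K*(-2 + K))
A = 489 (A = 12*(-5)*(-2 - 5) - 1*(-69) = 12*(-5)*(-7) + 69 = 420 + 69 = 489)
A² = 489² = 239121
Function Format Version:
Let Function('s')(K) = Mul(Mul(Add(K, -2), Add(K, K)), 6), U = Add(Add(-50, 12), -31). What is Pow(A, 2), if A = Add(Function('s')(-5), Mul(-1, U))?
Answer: 239121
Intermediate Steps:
U = -69 (U = Add(-38, -31) = -69)
Function('s')(K) = Mul(12, K, Add(-2, K)) (Function('s')(K) = Mul(Mul(Add(-2, K), Mul(2, K)), 6) = Mul(Mul(2, K, Add(-2, K)), 6) = Mul(12, K, Add(-2, K)))
A = 489 (A = Add(Mul(12, -5, Add(-2, -5)), Mul(-1, -69)) = Add(Mul(12, -5, -7), 69) = Add(420, 69) = 489)
Pow(A, 2) = Pow(489, 2) = 239121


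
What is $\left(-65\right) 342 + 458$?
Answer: $-21772$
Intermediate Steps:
$\left(-65\right) 342 + 458 = -22230 + 458 = -21772$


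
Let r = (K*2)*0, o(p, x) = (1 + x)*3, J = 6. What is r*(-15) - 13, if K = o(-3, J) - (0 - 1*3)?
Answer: -13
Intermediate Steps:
o(p, x) = 3 + 3*x
K = 24 (K = (3 + 3*6) - (0 - 1*3) = (3 + 18) - (0 - 3) = 21 - 1*(-3) = 21 + 3 = 24)
r = 0 (r = (24*2)*0 = 48*0 = 0)
r*(-15) - 13 = 0*(-15) - 13 = 0 - 13 = -13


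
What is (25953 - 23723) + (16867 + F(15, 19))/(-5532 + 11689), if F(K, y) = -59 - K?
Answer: 13746903/6157 ≈ 2232.7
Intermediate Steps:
(25953 - 23723) + (16867 + F(15, 19))/(-5532 + 11689) = (25953 - 23723) + (16867 + (-59 - 1*15))/(-5532 + 11689) = 2230 + (16867 + (-59 - 15))/6157 = 2230 + (16867 - 74)*(1/6157) = 2230 + 16793*(1/6157) = 2230 + 16793/6157 = 13746903/6157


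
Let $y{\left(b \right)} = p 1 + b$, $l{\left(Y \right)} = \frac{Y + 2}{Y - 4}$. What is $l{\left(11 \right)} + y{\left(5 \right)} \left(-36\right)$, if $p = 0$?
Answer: $- \frac{1247}{7} \approx -178.14$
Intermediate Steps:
$l{\left(Y \right)} = \frac{2 + Y}{-4 + Y}$
$y{\left(b \right)} = b$ ($y{\left(b \right)} = 0 \cdot 1 + b = 0 + b = b$)
$l{\left(11 \right)} + y{\left(5 \right)} \left(-36\right) = \frac{2 + 11}{-4 + 11} + 5 \left(-36\right) = \frac{1}{7} \cdot 13 - 180 = \frac{13}{7} - 180 = - \frac{1247}{7}$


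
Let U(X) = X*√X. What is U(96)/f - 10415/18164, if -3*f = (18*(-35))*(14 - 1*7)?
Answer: -10415/18164 + 64*√6/245 ≈ 0.066480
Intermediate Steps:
U(X) = X^(3/2)
f = 1470 (f = -18*(-35)*(14 - 1*7)/3 = -(-210)*(14 - 7) = -(-210)*7 = -⅓*(-4410) = 1470)
U(96)/f - 10415/18164 = 96^(3/2)/1470 - 10415/18164 = (384*√6)*(1/1470) - 10415*1/18164 = 64*√6/245 - 10415/18164 = -10415/18164 + 64*√6/245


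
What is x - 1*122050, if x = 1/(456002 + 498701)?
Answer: -116521501149/954703 ≈ -1.2205e+5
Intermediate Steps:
x = 1/954703 ≈ 1.0474e-6
x - 1*122050 = 1/954703 - 1*122050 = 1/954703 - 122050 = -116521501149/954703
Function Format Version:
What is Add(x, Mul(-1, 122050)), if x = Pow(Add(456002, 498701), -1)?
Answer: Rational(-116521501149, 954703) ≈ -1.2205e+5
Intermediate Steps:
x = Rational(1, 954703) (x = Pow(954703, -1) = Rational(1, 954703) ≈ 1.0474e-6)
Add(x, Mul(-1, 122050)) = Add(Rational(1, 954703), Mul(-1, 122050)) = Add(Rational(1, 954703), -122050) = Rational(-116521501149, 954703)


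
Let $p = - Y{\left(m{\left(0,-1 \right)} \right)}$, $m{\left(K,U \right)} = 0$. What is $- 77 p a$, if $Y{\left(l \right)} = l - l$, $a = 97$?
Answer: $0$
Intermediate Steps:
$Y{\left(l \right)} = 0$
$p = 0$ ($p = \left(-1\right) 0 = 0$)
$- 77 p a = \left(-77\right) 0 \cdot 97 = 0 \cdot 97 = 0$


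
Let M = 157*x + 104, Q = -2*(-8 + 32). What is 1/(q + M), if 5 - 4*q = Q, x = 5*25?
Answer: 4/78969 ≈ 5.0653e-5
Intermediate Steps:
x = 125
Q = -48 (Q = -2*24 = -48)
M = 19729 (M = 157*125 + 104 = 19625 + 104 = 19729)
q = 53/4 (q = 5/4 - ¼*(-48) = 5/4 + 12 = 53/4 ≈ 13.250)
1/(q + M) = 1/(53/4 + 19729) = 1/(78969/4) = 4/78969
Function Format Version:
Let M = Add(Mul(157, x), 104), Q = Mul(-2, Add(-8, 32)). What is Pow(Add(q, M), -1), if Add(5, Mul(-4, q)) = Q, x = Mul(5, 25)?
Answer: Rational(4, 78969) ≈ 5.0653e-5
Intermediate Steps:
x = 125
Q = -48 (Q = Mul(-2, 24) = -48)
M = 19729 (M = Add(Mul(157, 125), 104) = Add(19625, 104) = 19729)
q = Rational(53, 4) (q = Add(Rational(5, 4), Mul(Rational(-1, 4), -48)) = Add(Rational(5, 4), 12) = Rational(53, 4) ≈ 13.250)
Pow(Add(q, M), -1) = Pow(Add(Rational(53, 4), 19729), -1) = Pow(Rational(78969, 4), -1) = Rational(4, 78969)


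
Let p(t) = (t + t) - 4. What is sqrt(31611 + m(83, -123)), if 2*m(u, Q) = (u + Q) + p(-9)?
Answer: 2*sqrt(7895) ≈ 177.71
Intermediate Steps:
p(t) = -4 + 2*t (p(t) = 2*t - 4 = -4 + 2*t)
m(u, Q) = -11 + Q/2 + u/2 (m(u, Q) = ((u + Q) + (-4 + 2*(-9)))/2 = ((Q + u) + (-4 - 18))/2 = ((Q + u) - 22)/2 = (-22 + Q + u)/2 = -11 + Q/2 + u/2)
sqrt(31611 + m(83, -123)) = sqrt(31611 + (-11 + (1/2)*(-123) + (1/2)*83)) = sqrt(31611 + (-11 - 123/2 + 83/2)) = sqrt(31611 - 31) = sqrt(31580) = 2*sqrt(7895)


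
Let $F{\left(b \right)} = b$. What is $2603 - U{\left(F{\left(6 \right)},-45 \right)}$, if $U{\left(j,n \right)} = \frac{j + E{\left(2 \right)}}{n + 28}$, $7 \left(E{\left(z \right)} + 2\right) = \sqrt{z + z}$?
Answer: $\frac{309787}{119} \approx 2603.3$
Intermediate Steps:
$E{\left(z \right)} = -2 + \frac{\sqrt{2} \sqrt{z}}{7}$ ($E{\left(z \right)} = -2 + \frac{\sqrt{z + z}}{7} = -2 + \frac{\sqrt{2 z}}{7} = -2 + \frac{\sqrt{2} \sqrt{z}}{7}$)
$U{\left(j,n \right)} = \frac{- \frac{12}{7} + j}{28 + n}$ ($U{\left(j,n \right)} = \frac{j - \left(2 - \frac{\sqrt{2} \sqrt{2}}{7}\right)}{n + 28} = \frac{j + \left(-2 + \frac{2}{7}\right)}{28 + n} = \frac{j - \frac{12}{7}}{28 + n} = \frac{- \frac{12}{7} + j}{28 + n}$)
$2603 - U{\left(F{\left(6 \right)},-45 \right)} = 2603 - \frac{- \frac{12}{7} + 6}{28 - 45} = 2603 - \frac{1}{-17} \cdot \frac{30}{7} = 2603 - \left(- \frac{1}{17}\right) \frac{30}{7} = 2603 - - \frac{30}{119} = 2603 + \frac{30}{119} = \frac{309787}{119}$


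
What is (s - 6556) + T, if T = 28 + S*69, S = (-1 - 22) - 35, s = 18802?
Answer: 8272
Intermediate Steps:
S = -58 (S = -23 - 35 = -58)
T = -3974 (T = 28 - 58*69 = 28 - 4002 = -3974)
(s - 6556) + T = (18802 - 6556) - 3974 = 12246 - 3974 = 8272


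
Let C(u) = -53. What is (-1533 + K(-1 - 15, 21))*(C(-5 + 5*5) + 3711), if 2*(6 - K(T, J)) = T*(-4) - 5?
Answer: -5693677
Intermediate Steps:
K(T, J) = 17/2 + 2*T (K(T, J) = 6 - (T*(-4) - 5)/2 = 6 - (-4*T - 5)/2 = 6 - (-5 - 4*T)/2 = 6 + (5/2 + 2*T) = 17/2 + 2*T)
(-1533 + K(-1 - 15, 21))*(C(-5 + 5*5) + 3711) = (-1533 + (17/2 + 2*(-1 - 15)))*(-53 + 3711) = (-1533 + (17/2 + 2*(-16)))*3658 = (-1533 + (17/2 - 32))*3658 = (-1533 - 47/2)*3658 = -3113/2*3658 = -5693677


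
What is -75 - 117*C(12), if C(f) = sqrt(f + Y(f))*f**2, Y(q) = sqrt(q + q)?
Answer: -75 - 16848*sqrt(12 + 2*sqrt(6)) ≈ -69334.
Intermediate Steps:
Y(q) = sqrt(2)*sqrt(q) (Y(q) = sqrt(2*q) = sqrt(2)*sqrt(q))
C(f) = f**2*sqrt(f + sqrt(2)*sqrt(f)) (C(f) = sqrt(f + sqrt(2)*sqrt(f))*f**2 = f**2*sqrt(f + sqrt(2)*sqrt(f)))
-75 - 117*C(12) = -75 - 117*12**2*sqrt(12 + sqrt(2)*sqrt(12)) = -75 - 16848*sqrt(12 + sqrt(2)*(2*sqrt(3))) = -75 - 16848*sqrt(12 + 2*sqrt(6))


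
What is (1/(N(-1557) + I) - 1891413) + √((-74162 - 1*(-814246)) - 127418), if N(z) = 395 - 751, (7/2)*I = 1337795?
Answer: -5055932307467/2673098 + 3*√68074 ≈ -1.8906e+6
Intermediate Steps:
I = 2675590/7 (I = (2/7)*1337795 = 2675590/7 ≈ 3.8223e+5)
N(z) = -356
(1/(N(-1557) + I) - 1891413) + √((-74162 - 1*(-814246)) - 127418) = (1/(-356 + 2675590/7) - 1891413) + √((-74162 - 1*(-814246)) - 127418) = (1/(2673098/7) - 1891413) + √((-74162 + 814246) - 127418) = (7/2673098 - 1891413) + √(740084 - 127418) = -5055932307467/2673098 + √612666 = -5055932307467/2673098 + 3*√68074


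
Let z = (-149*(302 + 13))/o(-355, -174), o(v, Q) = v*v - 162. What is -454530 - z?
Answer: -57208462455/125863 ≈ -4.5453e+5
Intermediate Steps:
o(v, Q) = -162 + v**2 (o(v, Q) = v**2 - 162 = -162 + v**2)
z = -46935/125863 (z = (-149*(302 + 13))/(-162 + (-355)**2) = (-149*315)/(-162 + 126025) = -46935/125863 ≈ -0.37291)
-454530 - z = -454530 - 1*(-46935/125863) = -454530 + 46935/125863 = -57208462455/125863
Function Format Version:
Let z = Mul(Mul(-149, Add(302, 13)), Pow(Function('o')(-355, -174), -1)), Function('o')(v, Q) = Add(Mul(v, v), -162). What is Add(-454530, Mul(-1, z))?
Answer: Rational(-57208462455, 125863) ≈ -4.5453e+5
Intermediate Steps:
Function('o')(v, Q) = Add(-162, Pow(v, 2)) (Function('o')(v, Q) = Add(Pow(v, 2), -162) = Add(-162, Pow(v, 2)))
z = Rational(-46935, 125863) (z = Mul(Mul(-149, Add(302, 13)), Pow(Add(-162, Pow(-355, 2)), -1)) = Mul(Mul(-149, 315), Pow(Add(-162, 126025), -1)) = Mul(-46935, Pow(125863, -1)) = Mul(-46935, Rational(1, 125863)) = Rational(-46935, 125863) ≈ -0.37291)
Add(-454530, Mul(-1, z)) = Add(-454530, Mul(-1, Rational(-46935, 125863))) = Add(-454530, Rational(46935, 125863)) = Rational(-57208462455, 125863)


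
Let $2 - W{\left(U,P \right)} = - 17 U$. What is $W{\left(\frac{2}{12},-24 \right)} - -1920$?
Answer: $\frac{11549}{6} \approx 1924.8$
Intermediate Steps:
$W{\left(U,P \right)} = 2 + 17 U$ ($W{\left(U,P \right)} = 2 - - 17 U = 2 + 17 U$)
$W{\left(\frac{2}{12},-24 \right)} - -1920 = \left(2 + 17 \cdot \frac{2}{12}\right) - -1920 = \left(2 + 17 \cdot 2 \cdot \frac{1}{12}\right) + 1920 = \left(2 + 17 \cdot \frac{1}{6}\right) + 1920 = \left(2 + \frac{17}{6}\right) + 1920 = \frac{29}{6} + 1920 = \frac{11549}{6}$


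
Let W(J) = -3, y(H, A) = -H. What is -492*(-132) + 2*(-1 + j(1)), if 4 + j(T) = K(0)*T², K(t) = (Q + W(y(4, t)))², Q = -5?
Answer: 65062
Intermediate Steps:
K(t) = 64 (K(t) = (-5 - 3)² = (-8)² = 64)
j(T) = -4 + 64*T²
-492*(-132) + 2*(-1 + j(1)) = -492*(-132) + 2*(-1 + (-4 + 64*1²)) = 64944 + 2*(-1 + (-4 + 64*1)) = 64944 + 2*(-1 + (-4 + 64)) = 64944 + 2*(-1 + 60) = 64944 + 2*59 = 64944 + 118 = 65062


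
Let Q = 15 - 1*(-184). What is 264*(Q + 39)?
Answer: 62832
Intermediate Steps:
Q = 199 (Q = 15 + 184 = 199)
264*(Q + 39) = 264*(199 + 39) = 264*238 = 62832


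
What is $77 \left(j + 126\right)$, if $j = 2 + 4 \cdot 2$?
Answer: $10472$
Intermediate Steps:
$j = 10$ ($j = 2 + 8 = 10$)
$77 \left(j + 126\right) = 77 \left(10 + 126\right) = 77 \cdot 136 = 10472$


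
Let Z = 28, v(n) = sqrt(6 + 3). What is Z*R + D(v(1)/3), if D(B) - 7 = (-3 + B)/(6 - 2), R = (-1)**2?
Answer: 69/2 ≈ 34.500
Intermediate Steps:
v(n) = 3 (v(n) = sqrt(9) = 3)
R = 1
D(B) = 25/4 + B/4 (D(B) = 7 + (-3 + B)/(6 - 2) = 7 + (-3 + B)/4 = 7 + (-3 + B)*(1/4) = 7 + (-3/4 + B/4) = 25/4 + B/4)
Z*R + D(v(1)/3) = 28*1 + (25/4 + (3/3)/4) = 28 + (25/4 + ((1/3)*3)/4) = 28 + (25/4 + (1/4)*1) = 28 + (25/4 + 1/4) = 28 + 13/2 = 69/2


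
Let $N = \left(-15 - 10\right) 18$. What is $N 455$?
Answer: $-204750$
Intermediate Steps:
$N = -450$ ($N = \left(-25\right) 18 = -450$)
$N 455 = \left(-450\right) 455 = -204750$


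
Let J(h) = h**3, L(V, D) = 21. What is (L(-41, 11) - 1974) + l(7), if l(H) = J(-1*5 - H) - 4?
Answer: -3685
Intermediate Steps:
l(H) = -4 + (-5 - H)**3 (l(H) = (-1*5 - H)**3 - 4 = (-5 - H)**3 - 4 = -4 + (-5 - H)**3)
(L(-41, 11) - 1974) + l(7) = (21 - 1974) + (-4 - (5 + 7)**3) = -1953 + (-4 - 1*12**3) = -1953 + (-4 - 1*1728) = -1953 + (-4 - 1728) = -1953 - 1732 = -3685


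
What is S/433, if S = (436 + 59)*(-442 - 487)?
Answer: -459855/433 ≈ -1062.0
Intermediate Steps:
S = -459855 (S = 495*(-929) = -459855)
S/433 = -459855/433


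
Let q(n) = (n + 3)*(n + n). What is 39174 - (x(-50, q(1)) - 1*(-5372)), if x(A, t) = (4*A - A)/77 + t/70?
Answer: 13014476/385 ≈ 33804.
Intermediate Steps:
q(n) = 2*n*(3 + n) (q(n) = (3 + n)*(2*n) = 2*n*(3 + n))
x(A, t) = t/70 + 3*A/77 (x(A, t) = (3*A)*(1/77) + t*(1/70) = 3*A/77 + t/70 = t/70 + 3*A/77)
39174 - (x(-50, q(1)) - 1*(-5372)) = 39174 - (((2*1*(3 + 1))/70 + (3/77)*(-50)) - 1*(-5372)) = 39174 - (((2*1*4)/70 - 150/77) + 5372) = 39174 - (((1/70)*8 - 150/77) + 5372) = 39174 - ((4/35 - 150/77) + 5372) = 39174 - (-706/385 + 5372) = 39174 - 1*2067514/385 = 39174 - 2067514/385 = 13014476/385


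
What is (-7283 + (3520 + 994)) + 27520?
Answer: 24751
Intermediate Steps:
(-7283 + (3520 + 994)) + 27520 = (-7283 + 4514) + 27520 = -2769 + 27520 = 24751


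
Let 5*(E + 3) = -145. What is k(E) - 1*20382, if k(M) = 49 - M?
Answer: -20301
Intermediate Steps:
E = -32 (E = -3 + (⅕)*(-145) = -3 - 29 = -32)
k(E) - 1*20382 = (49 - 1*(-32)) - 1*20382 = (49 + 32) - 20382 = 81 - 20382 = -20301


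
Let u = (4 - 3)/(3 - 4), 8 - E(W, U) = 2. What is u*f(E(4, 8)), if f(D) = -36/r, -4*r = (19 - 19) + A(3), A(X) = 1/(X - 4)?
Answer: 144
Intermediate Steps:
A(X) = 1/(-4 + X)
r = ¼ (r = -((19 - 19) + 1/(-4 + 3))/4 = -(0 + 1/(-1))/4 = -(0 - 1)/4 = -¼*(-1) = ¼ ≈ 0.25000)
E(W, U) = 6 (E(W, U) = 8 - 1*2 = 8 - 2 = 6)
f(D) = -144 (f(D) = -36/¼ = -36*4 = -144)
u = -1 (u = 1/(-1) = 1*(-1) = -1)
u*f(E(4, 8)) = -1*(-144) = 144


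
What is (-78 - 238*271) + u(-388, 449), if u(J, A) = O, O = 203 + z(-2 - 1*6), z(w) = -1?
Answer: -64374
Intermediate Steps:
O = 202 (O = 203 - 1 = 202)
u(J, A) = 202
(-78 - 238*271) + u(-388, 449) = (-78 - 238*271) + 202 = (-78 - 64498) + 202 = -64576 + 202 = -64374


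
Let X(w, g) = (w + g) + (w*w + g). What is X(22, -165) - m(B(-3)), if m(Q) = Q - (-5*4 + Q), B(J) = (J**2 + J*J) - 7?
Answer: 156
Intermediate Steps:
X(w, g) = w + w**2 + 2*g (X(w, g) = (g + w) + (w**2 + g) = (g + w) + (g + w**2) = w + w**2 + 2*g)
B(J) = -7 + 2*J**2 (B(J) = (J**2 + J**2) - 7 = 2*J**2 - 7 = -7 + 2*J**2)
m(Q) = 20 (m(Q) = Q - (-20 + Q) = Q + (20 - Q) = 20)
X(22, -165) - m(B(-3)) = (22 + 22**2 + 2*(-165)) - 1*20 = (22 + 484 - 330) - 20 = 176 - 20 = 156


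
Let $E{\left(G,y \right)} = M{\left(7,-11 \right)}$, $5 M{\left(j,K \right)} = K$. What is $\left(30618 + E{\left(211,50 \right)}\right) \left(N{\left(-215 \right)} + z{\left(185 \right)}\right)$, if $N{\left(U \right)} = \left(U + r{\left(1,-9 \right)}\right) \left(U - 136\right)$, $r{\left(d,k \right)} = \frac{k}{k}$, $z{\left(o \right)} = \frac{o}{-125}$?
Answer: $\frac{287453736227}{125} \approx 2.2996 \cdot 10^{9}$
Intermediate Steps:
$M{\left(j,K \right)} = \frac{K}{5}$
$E{\left(G,y \right)} = - \frac{11}{5}$ ($E{\left(G,y \right)} = \frac{1}{5} \left(-11\right) = - \frac{11}{5}$)
$z{\left(o \right)} = - \frac{o}{125}$ ($z{\left(o \right)} = o \left(- \frac{1}{125}\right) = - \frac{o}{125}$)
$r{\left(d,k \right)} = 1$
$N{\left(U \right)} = \left(1 + U\right) \left(-136 + U\right)$ ($N{\left(U \right)} = \left(U + 1\right) \left(U - 136\right) = \left(1 + U\right) \left(-136 + U\right)$)
$\left(30618 + E{\left(211,50 \right)}\right) \left(N{\left(-215 \right)} + z{\left(185 \right)}\right) = \left(30618 - \frac{11}{5}\right) \left(\left(-136 + \left(-215\right)^{2} - -29025\right) - \frac{37}{25}\right) = \frac{153079 \left(\left(-136 + 46225 + 29025\right) - \frac{37}{25}\right)}{5} = \frac{153079 \left(75114 - \frac{37}{25}\right)}{5} = \frac{153079}{5} \cdot \frac{1877813}{25} = \frac{287453736227}{125}$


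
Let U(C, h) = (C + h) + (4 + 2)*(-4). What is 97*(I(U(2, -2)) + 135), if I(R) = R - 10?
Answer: 9797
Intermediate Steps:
U(C, h) = -24 + C + h (U(C, h) = (C + h) + 6*(-4) = (C + h) - 24 = -24 + C + h)
I(R) = -10 + R
97*(I(U(2, -2)) + 135) = 97*((-10 + (-24 + 2 - 2)) + 135) = 97*((-10 - 24) + 135) = 97*(-34 + 135) = 97*101 = 9797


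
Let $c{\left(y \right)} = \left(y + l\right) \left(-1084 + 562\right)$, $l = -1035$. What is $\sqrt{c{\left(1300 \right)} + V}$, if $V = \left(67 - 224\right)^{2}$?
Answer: $i \sqrt{113681} \approx 337.17 i$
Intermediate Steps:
$c{\left(y \right)} = 540270 - 522 y$ ($c{\left(y \right)} = \left(y - 1035\right) \left(-1084 + 562\right) = \left(-1035 + y\right) \left(-522\right) = 540270 - 522 y$)
$V = 24649$ ($V = \left(-157\right)^{2} = 24649$)
$\sqrt{c{\left(1300 \right)} + V} = \sqrt{\left(540270 - 678600\right) + 24649} = \sqrt{-138330 + 24649} = \sqrt{-113681} = i \sqrt{113681}$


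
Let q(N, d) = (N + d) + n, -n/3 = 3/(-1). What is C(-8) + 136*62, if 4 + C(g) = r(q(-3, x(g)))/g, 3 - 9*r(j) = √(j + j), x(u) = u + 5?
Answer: 202271/24 + √6/72 ≈ 8428.0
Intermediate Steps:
n = 9 (n = -9/(-1) = -9*(-1) = -3*(-3) = 9)
x(u) = 5 + u
q(N, d) = 9 + N + d (q(N, d) = (N + d) + 9 = 9 + N + d)
r(j) = ⅓ - √2*√j/9 (r(j) = ⅓ - √(j + j)/9 = ⅓ - √2*√j/9)
C(g) = -4 + (⅓ - √2*√(11 + g)/9)/g (C(g) = -4 + (⅓ - √2*√(9 - 3 + (5 + g))/9)/g = -4 + (⅓ - √2*√(11 + g)/9)/g)
C(-8) + 136*62 = (⅓ - 4*(-8) - √(22 + 2*(-8))/9)/(-8) + 136*62 = -(⅓ + 32 - √(22 - 16)/9)/8 + 8432 = -(⅓ + 32 - √6/9)/8 + 8432 = -(97/3 - √6/9)/8 + 8432 = (-97/24 + √6/72) + 8432 = 202271/24 + √6/72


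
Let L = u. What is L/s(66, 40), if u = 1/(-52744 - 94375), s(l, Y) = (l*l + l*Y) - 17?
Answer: -1/1026743501 ≈ -9.7395e-10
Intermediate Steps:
s(l, Y) = -17 + l² + Y*l (s(l, Y) = (l² + Y*l) - 17 = -17 + l² + Y*l)
u = -1/147119 (u = 1/(-147119) = -1/147119 ≈ -6.7972e-6)
L = -1/147119 ≈ -6.7972e-6
L/s(66, 40) = -1/(147119*(-17 + 66² + 40*66)) = -1/(147119*(-17 + 4356 + 2640)) = -1/147119/6979 = -1/147119*1/6979 = -1/1026743501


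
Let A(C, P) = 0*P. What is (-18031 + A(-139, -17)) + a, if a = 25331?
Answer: 7300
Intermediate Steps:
A(C, P) = 0
(-18031 + A(-139, -17)) + a = (-18031 + 0) + 25331 = -18031 + 25331 = 7300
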